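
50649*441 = 22336209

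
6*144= 864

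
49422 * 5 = 247110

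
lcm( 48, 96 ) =96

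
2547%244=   107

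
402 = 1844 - 1442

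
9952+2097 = 12049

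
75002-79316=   -  4314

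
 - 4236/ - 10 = 2118/5  =  423.60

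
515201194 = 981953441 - 466752247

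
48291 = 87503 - 39212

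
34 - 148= - 114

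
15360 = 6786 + 8574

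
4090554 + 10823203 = 14913757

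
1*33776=33776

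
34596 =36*961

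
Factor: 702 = 2^1*3^3*13^1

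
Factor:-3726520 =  - 2^3*5^1*7^1 * 13309^1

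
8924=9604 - 680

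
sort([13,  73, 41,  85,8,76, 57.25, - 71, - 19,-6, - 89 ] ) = [ - 89, - 71, - 19 ,-6,8,13,41,57.25,73, 76,  85 ]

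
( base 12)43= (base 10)51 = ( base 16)33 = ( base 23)25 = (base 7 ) 102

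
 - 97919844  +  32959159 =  - 64960685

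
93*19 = 1767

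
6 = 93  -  87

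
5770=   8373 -2603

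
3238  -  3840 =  - 602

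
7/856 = 7/856 = 0.01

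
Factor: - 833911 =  - 13^1 * 23^1*2789^1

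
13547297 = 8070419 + 5476878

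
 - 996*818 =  - 814728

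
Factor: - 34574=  - 2^1*59^1* 293^1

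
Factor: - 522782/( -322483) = 2^1*7^ (  -  1)*13^1*23^(-1 ) *2003^(-1 )*20107^1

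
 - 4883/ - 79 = 4883/79 = 61.81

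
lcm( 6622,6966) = 536382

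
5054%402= 230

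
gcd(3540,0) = 3540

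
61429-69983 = -8554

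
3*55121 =165363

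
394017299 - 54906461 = 339110838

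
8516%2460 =1136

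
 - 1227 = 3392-4619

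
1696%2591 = 1696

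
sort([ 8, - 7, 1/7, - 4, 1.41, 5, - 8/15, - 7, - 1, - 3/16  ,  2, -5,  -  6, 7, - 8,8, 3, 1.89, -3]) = [ - 8,-7, - 7, - 6,  -  5, -4, - 3, - 1, - 8/15,- 3/16, 1/7,1.41,1.89, 2, 3, 5,  7,8,8]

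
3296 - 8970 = - 5674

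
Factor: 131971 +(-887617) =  - 2^1*3^1*125941^1 = - 755646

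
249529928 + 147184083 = 396714011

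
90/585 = 2/13 = 0.15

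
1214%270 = 134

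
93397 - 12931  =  80466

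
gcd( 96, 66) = 6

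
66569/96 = 693 + 41/96 = 693.43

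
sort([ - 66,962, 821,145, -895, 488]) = [ - 895, - 66,145 , 488,821,962 ]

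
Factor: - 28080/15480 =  - 2^1*3^1*13^1*43^( - 1) =- 78/43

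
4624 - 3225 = 1399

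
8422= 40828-32406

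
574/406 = 41/29 = 1.41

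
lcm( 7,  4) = 28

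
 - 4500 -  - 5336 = 836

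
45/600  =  3/40 =0.07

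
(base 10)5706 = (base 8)13112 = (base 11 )4318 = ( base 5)140311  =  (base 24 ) 9li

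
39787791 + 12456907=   52244698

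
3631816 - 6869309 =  - 3237493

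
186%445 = 186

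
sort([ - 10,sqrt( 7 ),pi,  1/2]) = [ - 10, 1/2, sqrt(7),pi]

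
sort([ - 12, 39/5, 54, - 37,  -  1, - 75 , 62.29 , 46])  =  [ - 75, - 37, - 12,  -  1, 39/5, 46, 54, 62.29] 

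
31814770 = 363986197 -332171427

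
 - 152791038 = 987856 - 153778894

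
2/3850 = 1/1925 = 0.00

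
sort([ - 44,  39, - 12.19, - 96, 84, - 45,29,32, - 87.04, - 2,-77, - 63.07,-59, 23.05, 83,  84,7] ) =[ - 96, - 87.04, - 77, - 63.07, - 59,-45, - 44, -12.19, - 2, 7,23.05, 29, 32, 39,83, 84 , 84] 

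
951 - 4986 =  - 4035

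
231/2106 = 77/702 = 0.11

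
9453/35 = 9453/35   =  270.09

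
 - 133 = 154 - 287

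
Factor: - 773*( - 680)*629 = 2^3*5^1*17^2*37^1*773^1 = 330627560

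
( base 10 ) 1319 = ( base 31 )1BH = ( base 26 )1OJ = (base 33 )16W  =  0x527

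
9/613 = 9/613 =0.01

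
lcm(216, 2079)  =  16632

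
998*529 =527942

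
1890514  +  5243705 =7134219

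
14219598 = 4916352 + 9303246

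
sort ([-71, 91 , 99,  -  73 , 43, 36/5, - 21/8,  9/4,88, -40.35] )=[ - 73, - 71,  -  40.35,-21/8,9/4, 36/5, 43,88 , 91, 99] 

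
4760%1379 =623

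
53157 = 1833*29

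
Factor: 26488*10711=2^3*7^1*11^1*43^1*10711^1=283712968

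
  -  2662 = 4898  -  7560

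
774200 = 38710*20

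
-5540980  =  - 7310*758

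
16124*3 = 48372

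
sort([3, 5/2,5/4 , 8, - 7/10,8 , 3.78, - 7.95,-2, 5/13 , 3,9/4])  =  [-7.95, - 2,-7/10,  5/13, 5/4,9/4, 5/2,3,3, 3.78, 8, 8]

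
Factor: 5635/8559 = 3^( - 3)*5^1 * 7^2*23^1*317^( - 1 ) 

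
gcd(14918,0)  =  14918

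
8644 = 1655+6989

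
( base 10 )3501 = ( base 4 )312231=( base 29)44l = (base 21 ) 7JF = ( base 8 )6655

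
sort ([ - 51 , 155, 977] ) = [ - 51 , 155, 977] 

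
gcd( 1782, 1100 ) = 22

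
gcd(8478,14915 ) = 157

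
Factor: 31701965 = 5^1*43^1*147451^1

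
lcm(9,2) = 18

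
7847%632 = 263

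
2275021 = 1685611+589410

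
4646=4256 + 390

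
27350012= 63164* 433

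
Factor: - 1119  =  -3^1 * 373^1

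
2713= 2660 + 53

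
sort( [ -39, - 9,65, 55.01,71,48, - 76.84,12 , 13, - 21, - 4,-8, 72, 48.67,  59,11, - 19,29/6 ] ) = [ - 76.84, -39,  -  21, - 19, - 9,-8, - 4, 29/6, 11,12, 13,48,48.67,55.01, 59,65,71,72]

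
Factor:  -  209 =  - 11^1*19^1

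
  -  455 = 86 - 541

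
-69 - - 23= - 46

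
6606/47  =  6606/47= 140.55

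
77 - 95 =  - 18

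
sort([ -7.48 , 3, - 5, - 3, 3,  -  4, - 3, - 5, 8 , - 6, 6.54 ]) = [ - 7.48, - 6, - 5, - 5, - 4, - 3,-3,  3,3, 6.54,8]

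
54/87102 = 1/1613 = 0.00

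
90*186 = 16740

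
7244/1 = 7244 = 7244.00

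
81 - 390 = -309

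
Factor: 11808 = 2^5*3^2*41^1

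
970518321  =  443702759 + 526815562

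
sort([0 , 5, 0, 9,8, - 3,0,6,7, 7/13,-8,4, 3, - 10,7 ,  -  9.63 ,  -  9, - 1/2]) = [ - 10, - 9.63, - 9,- 8, - 3, - 1/2,  0, 0,0, 7/13,  3 , 4,5,6, 7,7, 8,  9]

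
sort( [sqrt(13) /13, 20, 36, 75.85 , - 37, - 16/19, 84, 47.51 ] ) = [-37, - 16/19, sqrt(13)/13 , 20, 36 , 47.51,75.85, 84]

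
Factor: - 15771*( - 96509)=1522043439 = 3^1 * 7^2*17^1*751^1* 811^1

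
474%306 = 168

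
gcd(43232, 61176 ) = 8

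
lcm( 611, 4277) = 4277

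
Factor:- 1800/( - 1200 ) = 2^( - 1 )*3^1 = 3/2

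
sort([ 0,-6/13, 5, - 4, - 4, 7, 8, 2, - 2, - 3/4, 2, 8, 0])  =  [  -  4, - 4, - 2, - 3/4, - 6/13, 0, 0,2 , 2, 5, 7 , 8,8 ] 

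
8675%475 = 125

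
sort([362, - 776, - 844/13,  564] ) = [-776, - 844/13,362,564 ] 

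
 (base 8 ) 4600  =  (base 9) 3302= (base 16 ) 980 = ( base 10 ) 2432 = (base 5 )34212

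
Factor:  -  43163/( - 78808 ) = 2^( - 3 )*17^1*2539^1*9851^ ( - 1 )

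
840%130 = 60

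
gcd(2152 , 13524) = 4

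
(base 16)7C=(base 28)4C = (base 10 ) 124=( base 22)5e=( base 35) 3j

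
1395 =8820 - 7425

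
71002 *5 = 355010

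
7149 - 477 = 6672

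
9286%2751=1033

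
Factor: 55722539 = 43^1*1295873^1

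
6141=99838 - 93697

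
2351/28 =2351/28 = 83.96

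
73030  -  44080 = 28950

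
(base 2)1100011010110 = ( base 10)6358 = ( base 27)8jd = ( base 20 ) fhi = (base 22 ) d30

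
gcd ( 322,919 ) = 1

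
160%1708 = 160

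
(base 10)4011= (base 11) 3017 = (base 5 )112021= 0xfab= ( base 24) 6n3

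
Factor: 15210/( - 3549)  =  -2^1*3^1*5^1*7^( - 1 )=-  30/7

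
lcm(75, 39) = 975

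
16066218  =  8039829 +8026389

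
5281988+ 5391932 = 10673920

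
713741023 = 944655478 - 230914455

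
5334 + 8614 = 13948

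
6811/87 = 6811/87 = 78.29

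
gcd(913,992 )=1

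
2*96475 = 192950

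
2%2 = 0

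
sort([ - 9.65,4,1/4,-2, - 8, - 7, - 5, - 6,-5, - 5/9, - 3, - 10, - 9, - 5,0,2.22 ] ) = [-10, - 9.65, - 9, - 8, - 7, - 6, - 5 , - 5,- 5, - 3, - 2, - 5/9, 0,1/4,2.22, 4]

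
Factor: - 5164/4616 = -1291/1154 = - 2^(-1 )*577^( - 1)*1291^1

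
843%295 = 253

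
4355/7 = 622 + 1/7  =  622.14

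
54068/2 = 27034 = 27034.00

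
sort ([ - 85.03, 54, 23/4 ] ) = [ - 85.03, 23/4, 54]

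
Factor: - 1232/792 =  - 2^1 * 3^( - 2 )*7^1 = - 14/9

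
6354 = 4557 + 1797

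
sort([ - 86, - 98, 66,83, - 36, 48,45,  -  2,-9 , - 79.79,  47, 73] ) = [ - 98,-86,-79.79, - 36,  -  9,  -  2, 45,  47 , 48, 66,73, 83] 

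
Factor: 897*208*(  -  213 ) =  - 39740688 = - 2^4*3^2*13^2*23^1*71^1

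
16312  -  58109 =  - 41797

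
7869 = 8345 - 476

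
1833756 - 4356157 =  -2522401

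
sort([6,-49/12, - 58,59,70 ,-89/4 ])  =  [ - 58,-89/4, - 49/12, 6,59,70] 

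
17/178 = 17/178 = 0.10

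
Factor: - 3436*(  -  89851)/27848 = 77182009/6962= 2^( - 1 )*19^1*59^ (- 2 )*859^1*4729^1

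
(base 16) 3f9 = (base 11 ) 845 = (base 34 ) tv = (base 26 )1d3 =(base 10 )1017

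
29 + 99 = 128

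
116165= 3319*35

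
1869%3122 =1869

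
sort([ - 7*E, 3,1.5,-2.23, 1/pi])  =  [ - 7 * E,- 2.23,1/pi,1.5, 3 ]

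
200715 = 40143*5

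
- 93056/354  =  -46528/177 = - 262.87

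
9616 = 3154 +6462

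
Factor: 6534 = 2^1*3^3*11^2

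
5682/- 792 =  - 947/132= - 7.17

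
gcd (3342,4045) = 1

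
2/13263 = 2/13263 = 0.00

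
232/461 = 232/461 = 0.50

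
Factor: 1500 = 2^2*3^1*5^3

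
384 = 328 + 56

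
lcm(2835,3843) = 172935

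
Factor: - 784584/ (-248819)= 2^3 *3^2*17^1 *61^( - 1 ) * 641^1*4079^( - 1 ) 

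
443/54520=443/54520   =  0.01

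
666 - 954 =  -288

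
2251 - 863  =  1388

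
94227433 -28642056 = 65585377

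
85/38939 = 85/38939 = 0.00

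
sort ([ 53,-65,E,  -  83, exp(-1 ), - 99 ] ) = [ - 99,-83,-65, exp(-1 ),  E,53 ] 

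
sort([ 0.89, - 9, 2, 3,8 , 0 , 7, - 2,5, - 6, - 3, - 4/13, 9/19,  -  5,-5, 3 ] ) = [  -  9,  -  6,- 5, - 5, - 3,  -  2,-4/13,0, 9/19, 0.89,2, 3, 3, 5,  7  ,  8 ]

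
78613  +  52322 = 130935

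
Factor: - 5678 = -2^1*17^1*167^1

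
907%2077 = 907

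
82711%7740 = 5311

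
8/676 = 2/169 = 0.01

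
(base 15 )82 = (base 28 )4a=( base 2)1111010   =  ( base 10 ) 122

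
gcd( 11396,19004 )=4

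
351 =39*9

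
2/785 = 2/785 = 0.00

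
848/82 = 424/41  =  10.34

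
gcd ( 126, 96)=6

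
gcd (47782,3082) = 2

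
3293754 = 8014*411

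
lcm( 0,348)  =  0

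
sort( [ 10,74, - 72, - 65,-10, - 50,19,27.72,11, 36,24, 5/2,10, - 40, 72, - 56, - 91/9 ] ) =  [ - 72,-65,-56, - 50, - 40,-91/9,-10 , 5/2,10, 10,11, 19, 24, 27.72, 36, 72, 74]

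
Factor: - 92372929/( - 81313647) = 3^( - 1)*11^1*1249^( - 1)*21701^( - 1 )*8397539^1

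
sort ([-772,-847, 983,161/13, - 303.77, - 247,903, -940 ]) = [ - 940,- 847,-772 ,-303.77, - 247, 161/13,903,983 ]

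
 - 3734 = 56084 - 59818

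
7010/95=1402/19  =  73.79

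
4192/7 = 4192/7 = 598.86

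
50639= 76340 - 25701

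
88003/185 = 88003/185 = 475.69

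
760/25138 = 380/12569 = 0.03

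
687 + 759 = 1446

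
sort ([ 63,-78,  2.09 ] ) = [ - 78,2.09, 63] 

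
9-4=5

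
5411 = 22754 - 17343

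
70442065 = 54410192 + 16031873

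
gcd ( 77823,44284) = 1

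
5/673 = 5/673 = 0.01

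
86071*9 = 774639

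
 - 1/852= - 1+851/852 =- 0.00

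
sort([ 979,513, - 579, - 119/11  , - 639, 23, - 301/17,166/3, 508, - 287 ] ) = [ - 639, - 579, - 287, - 301/17,- 119/11, 23, 166/3,508, 513, 979 ]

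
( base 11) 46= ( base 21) 28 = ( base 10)50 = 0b110010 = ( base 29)1L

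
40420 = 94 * 430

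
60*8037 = 482220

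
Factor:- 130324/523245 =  - 2^2*3^ (-1 )*5^( - 1)*31^1*1051^1* 34883^ ( - 1 ) 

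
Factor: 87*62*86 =463884 =2^2*3^1*29^1*31^1*43^1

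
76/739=76/739=0.10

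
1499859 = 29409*51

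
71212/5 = 14242 + 2/5 = 14242.40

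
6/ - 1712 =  - 1 + 853/856= - 0.00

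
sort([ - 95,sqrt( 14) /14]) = [ - 95,sqrt( 14 ) /14 ]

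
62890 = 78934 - 16044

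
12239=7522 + 4717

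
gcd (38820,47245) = 5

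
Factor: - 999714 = -2^1 * 3^1*166619^1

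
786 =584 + 202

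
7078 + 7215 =14293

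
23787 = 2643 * 9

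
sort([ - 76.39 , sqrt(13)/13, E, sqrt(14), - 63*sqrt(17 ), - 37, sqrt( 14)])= [ - 63*sqrt(17),-76.39, - 37, sqrt(13)/13, E,sqrt(14),  sqrt( 14)]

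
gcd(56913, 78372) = 933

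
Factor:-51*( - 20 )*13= 13260  =  2^2 * 3^1 * 5^1*13^1 * 17^1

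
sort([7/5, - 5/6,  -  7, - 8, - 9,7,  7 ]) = [ - 9, - 8,  -  7 , - 5/6 , 7/5, 7,7 ] 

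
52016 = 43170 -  - 8846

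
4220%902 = 612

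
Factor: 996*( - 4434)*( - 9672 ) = 2^6 * 3^3*13^1*31^1 * 83^1* 739^1 = 42714105408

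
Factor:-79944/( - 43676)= 19986/10919 = 2^1*3^1*61^(-1)*179^ ( -1 )*3331^1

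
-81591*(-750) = 61193250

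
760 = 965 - 205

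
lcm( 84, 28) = 84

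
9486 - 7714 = 1772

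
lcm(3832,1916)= 3832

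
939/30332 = 939/30332 = 0.03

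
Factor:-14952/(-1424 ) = 21/2 = 2^( - 1 )*3^1*7^1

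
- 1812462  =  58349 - 1870811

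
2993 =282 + 2711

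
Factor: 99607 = 99607^1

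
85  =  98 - 13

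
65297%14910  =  5657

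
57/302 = 57/302 = 0.19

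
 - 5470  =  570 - 6040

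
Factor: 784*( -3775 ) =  - 2^4*5^2 * 7^2*151^1  =  - 2959600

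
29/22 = 29/22  =  1.32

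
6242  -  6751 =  - 509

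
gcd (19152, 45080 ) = 56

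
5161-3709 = 1452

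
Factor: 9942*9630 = 2^2*3^3*5^1*107^1*1657^1 = 95741460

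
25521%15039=10482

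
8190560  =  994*8240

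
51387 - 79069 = -27682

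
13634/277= 13634/277=49.22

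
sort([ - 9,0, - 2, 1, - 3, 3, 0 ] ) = [ - 9, - 3, - 2, 0, 0, 1, 3 ] 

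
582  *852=495864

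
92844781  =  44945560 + 47899221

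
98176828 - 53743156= 44433672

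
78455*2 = 156910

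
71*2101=149171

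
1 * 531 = 531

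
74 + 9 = 83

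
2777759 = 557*4987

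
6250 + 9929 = 16179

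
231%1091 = 231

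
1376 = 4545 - 3169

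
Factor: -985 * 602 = - 2^1* 5^1*7^1 *43^1*197^1 = - 592970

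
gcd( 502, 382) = 2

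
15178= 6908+8270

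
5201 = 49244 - 44043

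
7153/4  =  7153/4= 1788.25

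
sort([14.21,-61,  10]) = [ - 61,10,14.21] 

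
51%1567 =51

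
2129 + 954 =3083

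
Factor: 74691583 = 103^1*725161^1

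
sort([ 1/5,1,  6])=[1/5, 1,6]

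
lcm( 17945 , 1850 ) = 179450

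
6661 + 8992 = 15653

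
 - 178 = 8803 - 8981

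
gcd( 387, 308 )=1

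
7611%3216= 1179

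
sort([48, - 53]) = [ - 53, 48 ] 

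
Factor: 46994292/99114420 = 3916191/8259535=3^1*5^(- 1)*17^ (  -  1)*37^1 * 35281^1 * 97171^ ( - 1 )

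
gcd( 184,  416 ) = 8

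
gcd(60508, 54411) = 7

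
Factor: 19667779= 19667779^1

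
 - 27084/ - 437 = 61 +427/437 = 61.98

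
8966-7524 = 1442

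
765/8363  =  765/8363=0.09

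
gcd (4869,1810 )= 1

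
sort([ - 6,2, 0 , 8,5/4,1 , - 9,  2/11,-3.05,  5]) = [ - 9, -6, - 3.05,0, 2/11,1, 5/4, 2,5,8] 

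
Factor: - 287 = - 7^1*41^1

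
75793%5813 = 224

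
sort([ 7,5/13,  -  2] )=[ - 2, 5/13, 7 ] 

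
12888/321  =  4296/107 = 40.15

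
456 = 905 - 449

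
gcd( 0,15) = 15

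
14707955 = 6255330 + 8452625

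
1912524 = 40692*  47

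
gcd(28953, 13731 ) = 3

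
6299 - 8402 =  - 2103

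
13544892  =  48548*279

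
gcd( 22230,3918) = 6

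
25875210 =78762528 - 52887318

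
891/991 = 891/991 = 0.90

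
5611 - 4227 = 1384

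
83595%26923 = 2826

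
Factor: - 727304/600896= - 2^( - 3 ) *41^( - 1 )*397^1 = -397/328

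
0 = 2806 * 0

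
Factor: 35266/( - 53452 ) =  - 2^(  -  1 )*11^1*23^ ( - 1)*83^( - 1 )*229^1= - 2519/3818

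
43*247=10621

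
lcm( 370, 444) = 2220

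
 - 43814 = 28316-72130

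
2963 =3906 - 943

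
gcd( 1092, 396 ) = 12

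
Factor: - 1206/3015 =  - 2/5 = -2^1*5^( - 1 ) 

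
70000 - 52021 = 17979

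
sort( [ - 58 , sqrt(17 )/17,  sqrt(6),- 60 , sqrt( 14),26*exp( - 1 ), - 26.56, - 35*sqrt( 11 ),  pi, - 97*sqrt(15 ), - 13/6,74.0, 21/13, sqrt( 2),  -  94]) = [ - 97 * sqrt ( 15) , - 35*sqrt( 11 ), - 94,-60,-58, -26.56,- 13/6, sqrt( 17 )/17, sqrt( 2 ),21/13,sqrt(6), pi, sqrt( 14 ),26*exp ( - 1),74.0 ] 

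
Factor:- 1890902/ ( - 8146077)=2^1*3^ ( - 1) * 13^1*17^( - 1 )* 211^( - 1)*757^ (-1)* 72727^1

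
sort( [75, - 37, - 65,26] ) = [-65, - 37 , 26, 75] 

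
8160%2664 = 168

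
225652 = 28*8059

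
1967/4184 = 1967/4184= 0.47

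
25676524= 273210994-247534470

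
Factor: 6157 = 47^1*131^1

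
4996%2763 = 2233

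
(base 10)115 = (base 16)73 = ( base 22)55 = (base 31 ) 3M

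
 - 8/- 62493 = 8/62493 = 0.00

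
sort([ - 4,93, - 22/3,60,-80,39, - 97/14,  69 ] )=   [ - 80, - 22/3,-97/14, - 4 , 39, 60,69, 93 ] 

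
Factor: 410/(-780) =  - 2^(  -  1)*3^(- 1)*13^(  -  1 ) * 41^1 = -41/78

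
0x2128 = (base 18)183a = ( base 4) 2010220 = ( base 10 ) 8488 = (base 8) 20450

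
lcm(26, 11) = 286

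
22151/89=248 + 79/89  =  248.89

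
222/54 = 37/9  =  4.11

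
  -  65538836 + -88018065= - 153556901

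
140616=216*651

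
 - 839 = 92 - 931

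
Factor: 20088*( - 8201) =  - 164741688 = - 2^3*3^4 *31^1*59^1*139^1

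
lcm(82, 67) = 5494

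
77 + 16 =93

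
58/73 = 58/73 = 0.79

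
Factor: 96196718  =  2^1*23^1*89^1*23497^1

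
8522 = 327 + 8195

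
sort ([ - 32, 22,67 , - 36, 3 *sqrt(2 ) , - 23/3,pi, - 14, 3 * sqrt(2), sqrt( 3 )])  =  [ - 36,-32,-14, - 23/3,sqrt(3) , pi,3 *sqrt( 2 ), 3 * sqrt(2 ),22, 67 ] 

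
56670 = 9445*6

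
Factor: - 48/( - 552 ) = 2/23  =  2^1 * 23^( - 1) 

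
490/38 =245/19 =12.89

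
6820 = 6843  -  23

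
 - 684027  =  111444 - 795471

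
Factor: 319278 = 2^1*3^1 * 127^1*419^1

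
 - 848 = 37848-38696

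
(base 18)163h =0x1ea7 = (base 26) BFL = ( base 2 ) 1111010100111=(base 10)7847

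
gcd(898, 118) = 2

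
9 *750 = 6750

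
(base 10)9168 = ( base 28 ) BJC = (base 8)21720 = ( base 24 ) FM0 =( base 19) 167a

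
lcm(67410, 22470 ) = 67410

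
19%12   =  7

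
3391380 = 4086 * 830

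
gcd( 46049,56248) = 1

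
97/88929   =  97/88929 = 0.00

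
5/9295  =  1/1859=0.00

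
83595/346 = 83595/346=241.60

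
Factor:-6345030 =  - 2^1 * 3^1 * 5^1 * 211501^1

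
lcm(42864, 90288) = 4243536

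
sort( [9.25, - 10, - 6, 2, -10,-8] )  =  [ - 10,- 10, - 8, -6,2,9.25 ]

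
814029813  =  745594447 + 68435366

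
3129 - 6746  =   - 3617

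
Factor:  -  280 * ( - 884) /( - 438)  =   - 123760/219=- 2^4*3^( - 1 )*5^1*7^1*13^1*17^1*73^( - 1) 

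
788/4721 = 788/4721= 0.17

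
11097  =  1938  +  9159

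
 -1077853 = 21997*( - 49)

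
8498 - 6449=2049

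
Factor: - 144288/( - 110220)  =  2^3*3^2*5^(-1 )*11^ ( - 1) =72/55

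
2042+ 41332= 43374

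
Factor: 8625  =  3^1*5^3*23^1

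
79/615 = 79/615 = 0.13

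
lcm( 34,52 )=884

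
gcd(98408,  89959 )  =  1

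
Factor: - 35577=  - 3^2*59^1 * 67^1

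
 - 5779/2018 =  - 5779/2018 = -  2.86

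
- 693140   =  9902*( - 70 )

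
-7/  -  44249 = 7/44249 = 0.00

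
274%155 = 119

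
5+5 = 10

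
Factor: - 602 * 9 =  - 5418=- 2^1*3^2*7^1*43^1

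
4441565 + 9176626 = 13618191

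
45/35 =9/7 = 1.29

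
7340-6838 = 502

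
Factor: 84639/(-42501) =-28213/14167 = - 31^(  -  1)*89^1*317^1*457^( - 1)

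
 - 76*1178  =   - 89528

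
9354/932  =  10 + 17/466 = 10.04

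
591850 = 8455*70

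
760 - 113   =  647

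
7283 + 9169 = 16452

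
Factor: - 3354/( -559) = 2^1*3^1 = 6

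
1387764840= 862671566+525093274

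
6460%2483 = 1494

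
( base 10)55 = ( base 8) 67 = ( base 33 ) 1m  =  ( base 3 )2001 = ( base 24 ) 27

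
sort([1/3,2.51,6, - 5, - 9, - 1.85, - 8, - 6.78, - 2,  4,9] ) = [  -  9, - 8,-6.78, - 5, -2, - 1.85,1/3, 2.51 , 4,  6,  9] 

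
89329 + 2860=92189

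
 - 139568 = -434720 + 295152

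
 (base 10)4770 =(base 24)86i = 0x12A2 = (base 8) 11242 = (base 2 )1001010100010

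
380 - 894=-514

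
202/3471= 202/3471 =0.06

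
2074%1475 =599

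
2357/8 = 2357/8 = 294.62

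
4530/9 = 1510/3  =  503.33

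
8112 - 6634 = 1478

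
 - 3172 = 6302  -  9474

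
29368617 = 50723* 579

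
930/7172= 465/3586 = 0.13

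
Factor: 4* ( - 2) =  -8= - 2^3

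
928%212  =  80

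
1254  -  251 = 1003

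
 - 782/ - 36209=782/36209 = 0.02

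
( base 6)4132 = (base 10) 920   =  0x398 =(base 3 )1021002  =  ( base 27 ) 172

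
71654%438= 260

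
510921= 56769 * 9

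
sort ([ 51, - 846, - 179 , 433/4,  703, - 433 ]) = [ - 846,-433, - 179, 51,433/4, 703 ] 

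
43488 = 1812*24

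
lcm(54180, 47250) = 4063500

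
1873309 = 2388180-514871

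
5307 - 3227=2080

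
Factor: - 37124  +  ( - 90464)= - 2^2*167^1*191^1 = - 127588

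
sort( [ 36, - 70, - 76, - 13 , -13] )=[  -  76 , - 70,  -  13 , - 13, 36] 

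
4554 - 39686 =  - 35132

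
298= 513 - 215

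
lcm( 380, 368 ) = 34960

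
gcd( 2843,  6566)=1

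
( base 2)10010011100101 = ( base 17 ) 1FBA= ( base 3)110221211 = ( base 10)9445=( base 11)7107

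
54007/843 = 64+55/843 = 64.07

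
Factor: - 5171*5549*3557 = -31^1*179^1  *  3557^1 * 5171^1 = -102064127603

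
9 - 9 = 0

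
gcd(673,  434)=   1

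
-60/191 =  - 1 +131/191 = -0.31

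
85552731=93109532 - 7556801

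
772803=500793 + 272010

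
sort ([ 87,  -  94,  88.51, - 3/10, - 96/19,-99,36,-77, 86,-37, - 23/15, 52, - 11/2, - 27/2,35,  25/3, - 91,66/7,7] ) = [-99, - 94, - 91,-77 , - 37, - 27/2, -11/2, - 96/19 ,  -  23/15 , -3/10, 7, 25/3,  66/7,35, 36, 52, 86,87, 88.51]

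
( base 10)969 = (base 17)360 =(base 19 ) 2D0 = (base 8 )1711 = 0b1111001001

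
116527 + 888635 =1005162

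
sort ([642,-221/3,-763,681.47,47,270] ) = [ - 763 ,- 221/3,47,270,642,681.47]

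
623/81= 7 + 56/81 = 7.69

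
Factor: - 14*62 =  - 868 = - 2^2*7^1* 31^1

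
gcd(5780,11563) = 1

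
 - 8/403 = -1 + 395/403= - 0.02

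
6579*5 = 32895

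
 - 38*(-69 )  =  2622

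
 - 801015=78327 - 879342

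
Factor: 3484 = 2^2*13^1*67^1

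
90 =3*30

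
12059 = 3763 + 8296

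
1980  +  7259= 9239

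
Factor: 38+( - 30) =2^3 = 8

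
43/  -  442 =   -  43/442 = - 0.10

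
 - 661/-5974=661/5974 = 0.11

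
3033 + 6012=9045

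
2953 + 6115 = 9068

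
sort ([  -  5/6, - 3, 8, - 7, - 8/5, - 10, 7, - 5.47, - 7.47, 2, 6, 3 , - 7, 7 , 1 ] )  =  [-10, - 7.47, - 7, -7, - 5.47 ,-3, - 8/5, - 5/6, 1, 2,3, 6, 7, 7, 8]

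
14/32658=7/16329  =  0.00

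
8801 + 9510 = 18311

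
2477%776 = 149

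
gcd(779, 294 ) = 1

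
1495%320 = 215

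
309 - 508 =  - 199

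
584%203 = 178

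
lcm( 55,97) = 5335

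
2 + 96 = 98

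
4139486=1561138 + 2578348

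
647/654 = 647/654 =0.99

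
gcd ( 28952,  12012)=308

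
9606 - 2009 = 7597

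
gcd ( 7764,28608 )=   12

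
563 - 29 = 534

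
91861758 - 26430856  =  65430902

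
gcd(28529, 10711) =1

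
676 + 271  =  947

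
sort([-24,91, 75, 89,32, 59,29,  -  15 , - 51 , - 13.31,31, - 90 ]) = [ - 90, - 51, - 24 ,  -  15, - 13.31,29,31,32, 59,75,  89 , 91]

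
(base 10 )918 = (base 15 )413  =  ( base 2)1110010110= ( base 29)12j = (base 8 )1626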